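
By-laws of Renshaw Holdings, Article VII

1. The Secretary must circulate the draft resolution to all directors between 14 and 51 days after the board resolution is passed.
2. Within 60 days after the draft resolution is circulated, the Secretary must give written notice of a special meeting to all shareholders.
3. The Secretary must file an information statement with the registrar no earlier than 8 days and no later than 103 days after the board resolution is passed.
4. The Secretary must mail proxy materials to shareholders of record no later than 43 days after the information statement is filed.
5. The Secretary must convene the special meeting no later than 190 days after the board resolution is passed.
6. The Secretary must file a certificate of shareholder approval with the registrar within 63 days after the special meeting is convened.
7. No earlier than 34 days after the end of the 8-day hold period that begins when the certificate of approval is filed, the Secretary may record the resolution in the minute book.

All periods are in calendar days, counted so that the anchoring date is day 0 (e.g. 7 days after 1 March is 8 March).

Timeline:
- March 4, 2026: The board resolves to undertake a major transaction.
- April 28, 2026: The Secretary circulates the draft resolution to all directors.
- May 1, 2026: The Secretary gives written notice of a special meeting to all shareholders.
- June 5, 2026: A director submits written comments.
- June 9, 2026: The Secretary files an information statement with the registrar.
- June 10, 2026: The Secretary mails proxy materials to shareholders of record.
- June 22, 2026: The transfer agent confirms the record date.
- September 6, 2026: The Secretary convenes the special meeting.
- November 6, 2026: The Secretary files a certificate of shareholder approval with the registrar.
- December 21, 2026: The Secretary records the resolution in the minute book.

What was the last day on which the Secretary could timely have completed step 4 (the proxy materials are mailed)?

July 22, 2026

Step 4 runs from June 9, 2026, when the information statement is filed. 43 days after June 9, 2026 is July 22, 2026.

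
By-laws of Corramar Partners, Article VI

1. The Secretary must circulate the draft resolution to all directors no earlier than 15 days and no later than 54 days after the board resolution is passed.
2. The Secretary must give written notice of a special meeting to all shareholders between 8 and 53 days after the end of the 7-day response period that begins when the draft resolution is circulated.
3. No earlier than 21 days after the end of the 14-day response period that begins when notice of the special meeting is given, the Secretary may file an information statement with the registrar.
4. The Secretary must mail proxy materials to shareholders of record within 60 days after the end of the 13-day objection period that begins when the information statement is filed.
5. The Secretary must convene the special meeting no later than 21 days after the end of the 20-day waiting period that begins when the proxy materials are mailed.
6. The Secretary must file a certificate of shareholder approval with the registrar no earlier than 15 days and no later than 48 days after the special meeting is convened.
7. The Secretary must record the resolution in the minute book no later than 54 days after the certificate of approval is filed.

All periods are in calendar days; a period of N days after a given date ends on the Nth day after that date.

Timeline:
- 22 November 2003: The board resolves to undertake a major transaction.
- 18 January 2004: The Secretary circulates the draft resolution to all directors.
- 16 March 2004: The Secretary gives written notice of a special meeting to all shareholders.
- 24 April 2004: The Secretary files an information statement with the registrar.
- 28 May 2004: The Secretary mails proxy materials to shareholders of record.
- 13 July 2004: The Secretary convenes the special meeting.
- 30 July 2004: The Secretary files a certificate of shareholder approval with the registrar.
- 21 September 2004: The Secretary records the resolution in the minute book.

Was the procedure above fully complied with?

(1) the permitted window runs from 22 November 2003 + 15 = 7 December 2003 to 22 November 2003 + 54 = 15 January 2004; done 18 January 2004 — 3 days after the window closed.
Later steps need not be reached.

No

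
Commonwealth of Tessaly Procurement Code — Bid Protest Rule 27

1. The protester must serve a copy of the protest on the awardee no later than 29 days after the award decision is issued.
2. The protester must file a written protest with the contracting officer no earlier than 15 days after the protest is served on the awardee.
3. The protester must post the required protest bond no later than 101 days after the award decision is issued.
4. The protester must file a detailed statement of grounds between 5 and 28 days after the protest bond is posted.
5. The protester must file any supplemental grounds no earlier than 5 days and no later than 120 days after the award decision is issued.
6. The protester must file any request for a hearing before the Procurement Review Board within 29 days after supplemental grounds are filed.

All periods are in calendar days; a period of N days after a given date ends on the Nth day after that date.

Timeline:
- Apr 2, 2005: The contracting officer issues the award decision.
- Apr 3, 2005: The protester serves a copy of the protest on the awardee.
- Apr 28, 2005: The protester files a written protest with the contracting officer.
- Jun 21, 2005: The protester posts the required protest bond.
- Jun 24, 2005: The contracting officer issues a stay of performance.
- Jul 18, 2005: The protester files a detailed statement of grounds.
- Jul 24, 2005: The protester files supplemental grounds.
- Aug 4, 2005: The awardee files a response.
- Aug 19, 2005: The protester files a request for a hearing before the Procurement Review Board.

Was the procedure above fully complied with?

Step 1 — counting 29 days from Apr 2, 2005 (when the award decision is issued) gives a deadline of May 1, 2005; completed Apr 3, 2005, before the deadline.
Step 2 — must wait 15 days from Apr 3, 2005 (when the protest is served on the awardee), so not before Apr 18, 2005; Apr 28, 2005 is on or after that date.
Step 3 — counting 101 days from Apr 2, 2005 (when the award decision is issued) gives a deadline of Jul 12, 2005; completed Jun 21, 2005, before the deadline.
Step 4 — 5 and 28 days from Jun 21, 2005 (when the protest bond is posted) are Jun 26, 2005 and Jul 19, 2005 respectively; done Jul 18, 2005, which is between those dates.
Step 5 — 5 and 120 days from Apr 2, 2005 (when the award decision is issued) are Apr 7, 2005 and Jul 31, 2005 respectively; done Jul 24, 2005 — within the window.
Step 6 — counting 29 days from Jul 24, 2005 (when supplemental grounds are filed) gives a deadline of Aug 22, 2005; Aug 19, 2005 is within that limit.

Yes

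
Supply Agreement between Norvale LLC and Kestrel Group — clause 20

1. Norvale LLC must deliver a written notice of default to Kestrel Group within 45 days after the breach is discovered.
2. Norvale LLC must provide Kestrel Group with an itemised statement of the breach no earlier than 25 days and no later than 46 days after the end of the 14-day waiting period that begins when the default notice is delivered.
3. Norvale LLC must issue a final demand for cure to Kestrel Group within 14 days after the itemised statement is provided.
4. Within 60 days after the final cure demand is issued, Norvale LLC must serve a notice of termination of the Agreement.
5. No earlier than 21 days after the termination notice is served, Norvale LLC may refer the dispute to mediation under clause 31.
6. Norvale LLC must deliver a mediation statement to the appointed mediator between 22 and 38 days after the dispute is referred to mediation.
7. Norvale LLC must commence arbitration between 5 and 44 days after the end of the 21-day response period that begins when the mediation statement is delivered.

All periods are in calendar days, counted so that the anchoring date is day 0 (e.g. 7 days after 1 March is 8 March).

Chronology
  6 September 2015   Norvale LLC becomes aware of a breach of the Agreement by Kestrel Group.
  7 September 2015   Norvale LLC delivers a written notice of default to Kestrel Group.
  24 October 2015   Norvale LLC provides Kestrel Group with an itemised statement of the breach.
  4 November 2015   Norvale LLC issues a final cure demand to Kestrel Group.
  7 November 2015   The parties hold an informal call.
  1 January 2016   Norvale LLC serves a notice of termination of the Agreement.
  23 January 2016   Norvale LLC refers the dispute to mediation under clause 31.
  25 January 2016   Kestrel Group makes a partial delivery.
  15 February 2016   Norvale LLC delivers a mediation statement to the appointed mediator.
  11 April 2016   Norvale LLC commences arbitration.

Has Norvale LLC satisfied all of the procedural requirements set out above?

Step 1: 45 days after 6 September 2015 (when the breach is discovered) is 21 October 2015; completed 7 September 2015, before the deadline.
Step 2: the window is 25–46 days after 21 September 2015 (end of the 14-day waiting period, which began when the default notice is delivered on 7 September 2015), so 16 October 2015 through 6 November 2015; 24 October 2015 falls inside that range.
Step 3: 14 days after 24 October 2015 (when the itemised statement is provided) is 7 November 2015; completed 4 November 2015, before the deadline.
Step 4: 60 days after 4 November 2015 (when the final cure demand is issued) is 3 January 2016; done 1 January 2016 — timely.
Step 5: the earliest permitted date is 21 days after 1 January 2016 (when the termination notice is served), i.e. 22 January 2016; done 23 January 2016, after the minimum wait.
Step 6: the window is 22–38 days after 23 January 2016 (when the dispute is referred to mediation), so 14 February 2016 through 1 March 2016; done 15 February 2016 — within the window.
Step 7: the window is 5–44 days after 7 March 2016 (end of the 21-day response period, which began when the mediation statement is delivered on 15 February 2016), so 12 March 2016 through 20 April 2016; done 11 April 2016, which is between those dates.

Yes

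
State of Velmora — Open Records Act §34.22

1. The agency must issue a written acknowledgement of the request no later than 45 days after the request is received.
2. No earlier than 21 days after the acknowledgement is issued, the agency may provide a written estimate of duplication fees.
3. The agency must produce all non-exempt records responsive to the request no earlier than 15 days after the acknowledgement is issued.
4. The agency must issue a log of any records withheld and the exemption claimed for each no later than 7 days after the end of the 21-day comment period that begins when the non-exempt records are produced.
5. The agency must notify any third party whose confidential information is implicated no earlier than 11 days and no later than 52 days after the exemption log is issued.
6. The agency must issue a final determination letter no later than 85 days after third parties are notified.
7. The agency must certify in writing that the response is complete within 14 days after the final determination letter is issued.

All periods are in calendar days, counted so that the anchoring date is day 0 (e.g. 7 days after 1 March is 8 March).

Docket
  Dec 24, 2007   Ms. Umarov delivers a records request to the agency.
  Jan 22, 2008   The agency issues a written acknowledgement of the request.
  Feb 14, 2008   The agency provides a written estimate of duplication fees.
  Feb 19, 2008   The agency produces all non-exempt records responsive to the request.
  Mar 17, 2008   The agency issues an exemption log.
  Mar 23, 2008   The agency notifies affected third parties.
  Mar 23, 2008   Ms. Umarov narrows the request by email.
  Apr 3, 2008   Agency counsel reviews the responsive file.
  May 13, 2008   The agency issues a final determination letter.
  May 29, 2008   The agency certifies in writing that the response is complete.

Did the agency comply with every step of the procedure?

(1) due by Dec 24, 2007 + 45 days = Feb 7, 2008; done Jan 22, 2008 — timely.
(2) permitted from Jan 22, 2008 + 21 days = Feb 12, 2008 onward; done Feb 14, 2008, after the minimum wait.
(3) permitted from Jan 22, 2008 + 15 days = Feb 6, 2008 onward; Feb 19, 2008 is on or after that date.
(4) due by Mar 11, 2008 + 7 days = Mar 18, 2008; completed Mar 17, 2008, before the deadline.
(5) the permitted window runs from Mar 17, 2008 + 11 = Mar 28, 2008 to Mar 17, 2008 + 52 = May 8, 2008; done Mar 23, 2008 — 5 days before the window opened.
No need to go further; step 5 was not satisfied.

No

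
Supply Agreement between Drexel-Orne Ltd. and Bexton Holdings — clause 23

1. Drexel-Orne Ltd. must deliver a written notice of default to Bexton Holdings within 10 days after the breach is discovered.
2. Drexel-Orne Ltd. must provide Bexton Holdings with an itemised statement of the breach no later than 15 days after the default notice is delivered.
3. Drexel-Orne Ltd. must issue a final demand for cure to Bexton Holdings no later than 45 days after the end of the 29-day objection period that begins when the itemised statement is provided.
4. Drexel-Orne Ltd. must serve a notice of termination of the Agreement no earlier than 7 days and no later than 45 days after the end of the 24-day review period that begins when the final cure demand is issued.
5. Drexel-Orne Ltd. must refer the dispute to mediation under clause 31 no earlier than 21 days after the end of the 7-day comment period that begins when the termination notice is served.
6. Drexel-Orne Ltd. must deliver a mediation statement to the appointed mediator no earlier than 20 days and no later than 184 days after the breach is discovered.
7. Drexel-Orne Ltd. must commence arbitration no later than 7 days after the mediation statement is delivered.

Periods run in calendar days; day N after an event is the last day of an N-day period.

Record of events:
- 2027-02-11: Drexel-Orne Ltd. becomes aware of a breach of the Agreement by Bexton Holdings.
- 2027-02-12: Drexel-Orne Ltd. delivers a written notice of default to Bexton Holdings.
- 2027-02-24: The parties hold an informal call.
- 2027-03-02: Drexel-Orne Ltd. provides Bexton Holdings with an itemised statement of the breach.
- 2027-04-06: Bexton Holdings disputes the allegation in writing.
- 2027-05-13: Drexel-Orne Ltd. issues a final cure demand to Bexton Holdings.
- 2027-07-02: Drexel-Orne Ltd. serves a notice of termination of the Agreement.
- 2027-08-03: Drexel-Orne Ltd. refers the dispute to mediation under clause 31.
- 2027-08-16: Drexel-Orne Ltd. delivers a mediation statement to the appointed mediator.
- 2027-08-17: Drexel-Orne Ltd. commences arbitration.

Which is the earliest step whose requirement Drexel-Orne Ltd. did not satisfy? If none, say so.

Step 2

Step 1: 10 days after 2027-02-11 (when the breach is discovered) is 2027-02-21; done 2027-02-12 — timely.
Step 2: 15 days after 2027-02-12 (when the default notice is delivered) is 2027-02-27; done 2027-03-02 — 3 days late.
No need to go further; step 2 was not satisfied.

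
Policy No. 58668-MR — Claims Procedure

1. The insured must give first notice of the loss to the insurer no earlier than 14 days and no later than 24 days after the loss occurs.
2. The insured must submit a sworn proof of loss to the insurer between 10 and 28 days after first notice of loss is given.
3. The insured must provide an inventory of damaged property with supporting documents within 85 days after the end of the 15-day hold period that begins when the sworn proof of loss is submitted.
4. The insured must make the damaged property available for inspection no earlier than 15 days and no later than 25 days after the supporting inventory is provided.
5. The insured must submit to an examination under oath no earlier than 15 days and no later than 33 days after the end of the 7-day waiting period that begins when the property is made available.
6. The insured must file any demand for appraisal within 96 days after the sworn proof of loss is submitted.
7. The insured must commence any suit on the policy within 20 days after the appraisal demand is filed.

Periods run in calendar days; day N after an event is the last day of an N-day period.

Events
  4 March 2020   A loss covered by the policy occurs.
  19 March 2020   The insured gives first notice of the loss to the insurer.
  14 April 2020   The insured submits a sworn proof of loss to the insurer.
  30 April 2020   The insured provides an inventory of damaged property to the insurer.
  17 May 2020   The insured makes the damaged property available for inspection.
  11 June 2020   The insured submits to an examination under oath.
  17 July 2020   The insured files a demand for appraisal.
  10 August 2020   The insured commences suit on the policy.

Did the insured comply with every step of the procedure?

Step 1 — 14 and 24 days from 4 March 2020 (when the loss occurs) are 18 March 2020 and 28 March 2020 respectively; done 19 March 2020 — within the window.
Step 2 — 10 and 28 days from 19 March 2020 (when first notice of loss is given) are 29 March 2020 and 16 April 2020 respectively; 14 April 2020 falls inside that range.
Step 3 — counting 85 days from 29 April 2020 (end of the 15-day hold period, which began when the sworn proof of loss is submitted on 14 April 2020) gives a deadline of 23 July 2020; 30 April 2020 is within that limit.
Step 4 — 15 and 25 days from 30 April 2020 (when the supporting inventory is provided) are 15 May 2020 and 25 May 2020 respectively; done 17 May 2020 — within the window.
Step 5 — 15 and 33 days from 24 May 2020 (end of the 7-day waiting period, which began when the property is made available on 17 May 2020) are 8 June 2020 and 26 June 2020 respectively; done 11 June 2020 — within the window.
Step 6 — counting 96 days from 14 April 2020 (when the sworn proof of loss is submitted) gives a deadline of 19 July 2020; done 17 July 2020 — timely.
Step 7 — counting 20 days from 17 July 2020 (when the appraisal demand is filed) gives a deadline of 6 August 2020; done 10 August 2020 — 4 days late.

No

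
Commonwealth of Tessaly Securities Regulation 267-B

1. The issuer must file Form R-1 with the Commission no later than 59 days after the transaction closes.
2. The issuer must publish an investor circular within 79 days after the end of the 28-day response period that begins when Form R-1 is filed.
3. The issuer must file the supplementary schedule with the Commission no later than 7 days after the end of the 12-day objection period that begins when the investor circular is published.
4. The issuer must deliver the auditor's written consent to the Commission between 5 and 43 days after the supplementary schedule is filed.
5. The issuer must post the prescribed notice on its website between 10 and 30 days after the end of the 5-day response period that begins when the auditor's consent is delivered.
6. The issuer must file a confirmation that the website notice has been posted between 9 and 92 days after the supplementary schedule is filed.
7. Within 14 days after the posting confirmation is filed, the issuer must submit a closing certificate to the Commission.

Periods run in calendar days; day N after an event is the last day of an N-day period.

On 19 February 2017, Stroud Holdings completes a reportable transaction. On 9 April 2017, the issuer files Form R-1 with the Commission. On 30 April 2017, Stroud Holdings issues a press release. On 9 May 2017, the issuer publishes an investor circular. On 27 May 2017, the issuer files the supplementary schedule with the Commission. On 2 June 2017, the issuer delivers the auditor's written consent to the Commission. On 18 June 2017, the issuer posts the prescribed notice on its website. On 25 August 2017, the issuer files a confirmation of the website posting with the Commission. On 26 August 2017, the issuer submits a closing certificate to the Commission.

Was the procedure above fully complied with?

Step 1: 59 days after 19 February 2017 (when the transaction closes) is 19 April 2017; completed 9 April 2017, before the deadline.
Step 2: 79 days after 7 May 2017 (end of the 28-day response period, which began when Form R-1 is filed on 9 April 2017) is 25 July 2017; 9 May 2017 is within that limit.
Step 3: 7 days after 21 May 2017 (end of the 12-day objection period, which began when the investor circular is published on 9 May 2017) is 28 May 2017; 27 May 2017 is within that limit.
Step 4: the window is 5–43 days after 27 May 2017 (when the supplementary schedule is filed), so 1 June 2017 through 9 July 2017; done 2 June 2017 — within the window.
Step 5: the window is 10–30 days after 7 June 2017 (end of the 5-day response period, which began when the auditor's consent is delivered on 2 June 2017), so 17 June 2017 through 7 July 2017; done 18 June 2017, which is between those dates.
Step 6: the window is 9–92 days after 27 May 2017 (when the supplementary schedule is filed), so 5 June 2017 through 27 August 2017; done 25 August 2017, which is between those dates.
Step 7: 14 days after 25 August 2017 (when the posting confirmation is filed) is 8 September 2017; done 26 August 2017 — timely.

Yes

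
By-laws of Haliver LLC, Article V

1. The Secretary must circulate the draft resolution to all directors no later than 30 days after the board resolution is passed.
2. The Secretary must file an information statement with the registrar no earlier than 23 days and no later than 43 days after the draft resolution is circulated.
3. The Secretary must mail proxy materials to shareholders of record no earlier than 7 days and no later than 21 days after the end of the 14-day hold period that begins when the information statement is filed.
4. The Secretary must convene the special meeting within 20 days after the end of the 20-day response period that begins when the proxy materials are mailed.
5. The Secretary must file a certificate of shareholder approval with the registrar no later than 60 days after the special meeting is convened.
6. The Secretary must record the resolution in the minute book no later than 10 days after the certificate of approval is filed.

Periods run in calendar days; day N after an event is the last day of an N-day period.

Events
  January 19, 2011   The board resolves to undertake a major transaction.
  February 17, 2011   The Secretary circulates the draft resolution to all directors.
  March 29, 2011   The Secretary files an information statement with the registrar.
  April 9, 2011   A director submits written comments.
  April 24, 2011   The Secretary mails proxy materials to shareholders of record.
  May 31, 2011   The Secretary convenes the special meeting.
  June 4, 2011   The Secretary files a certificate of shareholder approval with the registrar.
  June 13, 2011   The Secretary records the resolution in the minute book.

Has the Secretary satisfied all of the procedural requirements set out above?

Step 1 — counting 30 days from January 19, 2011 (when the board resolution is passed) gives a deadline of February 18, 2011; completed February 17, 2011, before the deadline.
Step 2 — 23 and 43 days from February 17, 2011 (when the draft resolution is circulated) are March 12, 2011 and April 1, 2011 respectively; done March 29, 2011 — within the window.
Step 3 — 7 and 21 days from April 12, 2011 (end of the 14-day hold period, which began when the information statement is filed on March 29, 2011) are April 19, 2011 and May 3, 2011 respectively; done April 24, 2011 — within the window.
Step 4 — counting 20 days from May 14, 2011 (end of the 20-day response period, which began when the proxy materials are mailed on April 24, 2011) gives a deadline of June 3, 2011; completed May 31, 2011, before the deadline.
Step 5 — counting 60 days from May 31, 2011 (when the special meeting is convened) gives a deadline of July 30, 2011; completed June 4, 2011, before the deadline.
Step 6 — counting 10 days from June 4, 2011 (when the certificate of approval is filed) gives a deadline of June 14, 2011; done June 13, 2011 — timely.

Yes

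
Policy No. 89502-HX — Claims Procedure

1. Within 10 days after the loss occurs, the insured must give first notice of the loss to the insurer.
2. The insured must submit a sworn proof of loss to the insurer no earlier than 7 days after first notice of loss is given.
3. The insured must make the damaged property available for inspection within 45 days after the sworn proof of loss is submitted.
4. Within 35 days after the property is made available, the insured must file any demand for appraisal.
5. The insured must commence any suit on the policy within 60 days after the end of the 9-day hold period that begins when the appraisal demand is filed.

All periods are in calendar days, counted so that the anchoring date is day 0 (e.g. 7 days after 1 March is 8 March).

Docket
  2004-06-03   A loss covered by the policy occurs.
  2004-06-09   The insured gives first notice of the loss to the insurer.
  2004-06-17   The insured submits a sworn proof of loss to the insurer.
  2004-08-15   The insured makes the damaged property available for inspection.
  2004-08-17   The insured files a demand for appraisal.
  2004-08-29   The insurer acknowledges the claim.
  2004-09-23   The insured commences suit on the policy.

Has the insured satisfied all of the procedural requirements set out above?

(1) due by 2004-06-03 + 10 days = 2004-06-13; completed 2004-06-09, before the deadline.
(2) permitted from 2004-06-09 + 7 days = 2004-06-16 onward; 2004-06-17 is on or after that date.
(3) due by 2004-06-17 + 45 days = 2004-08-01; 2004-08-15 misses that deadline by 14 days.
That is the first point of non-compliance.

No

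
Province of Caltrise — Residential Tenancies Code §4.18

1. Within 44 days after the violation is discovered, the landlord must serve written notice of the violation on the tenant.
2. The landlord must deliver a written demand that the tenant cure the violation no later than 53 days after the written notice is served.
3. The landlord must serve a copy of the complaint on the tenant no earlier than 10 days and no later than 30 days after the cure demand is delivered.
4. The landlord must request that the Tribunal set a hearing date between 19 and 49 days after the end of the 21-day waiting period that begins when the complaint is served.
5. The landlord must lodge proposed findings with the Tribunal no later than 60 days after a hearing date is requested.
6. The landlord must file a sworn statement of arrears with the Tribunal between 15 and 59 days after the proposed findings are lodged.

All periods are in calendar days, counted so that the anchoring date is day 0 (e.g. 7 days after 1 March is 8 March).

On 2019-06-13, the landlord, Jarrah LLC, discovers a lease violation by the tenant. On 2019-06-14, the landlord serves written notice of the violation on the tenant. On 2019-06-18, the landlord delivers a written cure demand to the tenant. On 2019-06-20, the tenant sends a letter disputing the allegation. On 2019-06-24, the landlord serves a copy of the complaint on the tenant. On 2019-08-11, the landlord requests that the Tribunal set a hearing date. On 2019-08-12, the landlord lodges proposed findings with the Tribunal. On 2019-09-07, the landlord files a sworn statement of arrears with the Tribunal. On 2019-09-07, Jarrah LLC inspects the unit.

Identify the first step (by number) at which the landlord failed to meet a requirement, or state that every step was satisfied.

Step 3

Step 1: 44 days after 2019-06-13 (when the violation is discovered) is 2019-07-27; done 2019-06-14 — timely.
Step 2: 53 days after 2019-06-14 (when the written notice is served) is 2019-08-06; completed 2019-06-18, before the deadline.
Step 3: the window is 10–30 days after 2019-06-18 (when the cure demand is delivered), so 2019-06-28 through 2019-07-18; 2019-06-24 is 4 days too early.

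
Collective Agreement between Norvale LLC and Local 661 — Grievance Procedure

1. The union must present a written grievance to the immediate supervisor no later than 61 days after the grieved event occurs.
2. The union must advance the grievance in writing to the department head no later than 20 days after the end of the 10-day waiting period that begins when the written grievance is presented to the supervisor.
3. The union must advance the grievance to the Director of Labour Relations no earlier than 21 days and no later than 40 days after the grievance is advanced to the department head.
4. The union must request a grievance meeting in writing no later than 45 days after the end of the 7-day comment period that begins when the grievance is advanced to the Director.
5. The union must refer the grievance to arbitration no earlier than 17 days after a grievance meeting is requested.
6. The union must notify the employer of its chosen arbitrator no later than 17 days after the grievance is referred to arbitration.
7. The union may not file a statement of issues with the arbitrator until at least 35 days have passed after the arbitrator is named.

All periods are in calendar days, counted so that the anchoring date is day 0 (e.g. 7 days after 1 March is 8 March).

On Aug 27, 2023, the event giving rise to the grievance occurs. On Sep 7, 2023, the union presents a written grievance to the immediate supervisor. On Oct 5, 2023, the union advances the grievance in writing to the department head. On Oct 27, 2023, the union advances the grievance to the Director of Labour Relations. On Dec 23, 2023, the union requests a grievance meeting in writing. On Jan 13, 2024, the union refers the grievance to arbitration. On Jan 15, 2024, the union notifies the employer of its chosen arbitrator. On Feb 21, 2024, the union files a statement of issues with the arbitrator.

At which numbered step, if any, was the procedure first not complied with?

Step 1: 61 days after Aug 27, 2023 (when the grieved event occurs) is Oct 27, 2023; completed Sep 7, 2023, before the deadline.
Step 2: 20 days after Sep 17, 2023 (end of the 10-day waiting period, which began when the written grievance is presented to the supervisor on Sep 7, 2023) is Oct 7, 2023; done Oct 5, 2023 — timely.
Step 3: the window is 21–40 days after Oct 5, 2023 (when the grievance is advanced to the department head), so Oct 26, 2023 through Nov 14, 2023; done Oct 27, 2023, which is between those dates.
Step 4: 45 days after Nov 3, 2023 (end of the 7-day comment period, which began when the grievance is advanced to the Director on Oct 27, 2023) is Dec 18, 2023; done Dec 23, 2023 — 5 days late.

Step 4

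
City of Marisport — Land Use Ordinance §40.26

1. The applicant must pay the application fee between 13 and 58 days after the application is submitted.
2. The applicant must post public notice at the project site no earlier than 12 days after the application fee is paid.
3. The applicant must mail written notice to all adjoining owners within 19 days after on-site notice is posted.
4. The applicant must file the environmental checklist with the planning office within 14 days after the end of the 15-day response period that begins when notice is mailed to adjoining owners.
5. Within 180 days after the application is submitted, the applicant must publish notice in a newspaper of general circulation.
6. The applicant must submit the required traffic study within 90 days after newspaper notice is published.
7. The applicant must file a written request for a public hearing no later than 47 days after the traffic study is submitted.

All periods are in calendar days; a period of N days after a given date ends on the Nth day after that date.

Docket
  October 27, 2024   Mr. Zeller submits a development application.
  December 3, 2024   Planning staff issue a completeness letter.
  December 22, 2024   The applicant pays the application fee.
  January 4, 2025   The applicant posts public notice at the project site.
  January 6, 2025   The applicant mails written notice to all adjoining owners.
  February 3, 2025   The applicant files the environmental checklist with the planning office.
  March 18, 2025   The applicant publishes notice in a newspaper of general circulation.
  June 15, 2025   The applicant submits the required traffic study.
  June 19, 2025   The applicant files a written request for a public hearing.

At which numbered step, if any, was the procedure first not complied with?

None — every step was satisfied

Step 1 — 13 and 58 days from October 27, 2024 (when the application is submitted) are November 9, 2024 and December 24, 2024 respectively; done December 22, 2024 — within the window.
Step 2 — must wait 12 days from December 22, 2024 (when the application fee is paid), so not before January 3, 2025; January 4, 2025 is on or after that date.
Step 3 — counting 19 days from January 4, 2025 (when on-site notice is posted) gives a deadline of January 23, 2025; done January 6, 2025 — timely.
Step 4 — counting 14 days from January 21, 2025 (end of the 15-day response period, which began when notice is mailed to adjoining owners on January 6, 2025) gives a deadline of February 4, 2025; completed February 3, 2025, before the deadline.
Step 5 — counting 180 days from October 27, 2024 (when the application is submitted) gives a deadline of April 25, 2025; completed March 18, 2025, before the deadline.
Step 6 — counting 90 days from March 18, 2025 (when newspaper notice is published) gives a deadline of June 16, 2025; June 15, 2025 is within that limit.
Step 7 — counting 47 days from June 15, 2025 (when the traffic study is submitted) gives a deadline of August 1, 2025; completed June 19, 2025, before the deadline.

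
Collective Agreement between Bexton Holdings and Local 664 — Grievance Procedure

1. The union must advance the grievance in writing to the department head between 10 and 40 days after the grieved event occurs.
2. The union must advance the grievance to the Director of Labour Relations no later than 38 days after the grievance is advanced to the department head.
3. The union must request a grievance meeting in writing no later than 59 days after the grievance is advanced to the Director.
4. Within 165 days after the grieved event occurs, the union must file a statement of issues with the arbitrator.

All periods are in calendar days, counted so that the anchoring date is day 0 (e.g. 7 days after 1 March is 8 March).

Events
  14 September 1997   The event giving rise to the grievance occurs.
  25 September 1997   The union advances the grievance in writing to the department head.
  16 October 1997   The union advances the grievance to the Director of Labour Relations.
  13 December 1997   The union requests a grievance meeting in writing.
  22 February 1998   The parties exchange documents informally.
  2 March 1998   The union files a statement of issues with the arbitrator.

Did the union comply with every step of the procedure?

No

Step 1 — 10 and 40 days from 14 September 1997 (when the grieved event occurs) are 24 September 1997 and 24 October 1997 respectively; done 25 September 1997 — within the window.
Step 2 — counting 38 days from 25 September 1997 (when the grievance is advanced to the department head) gives a deadline of 2 November 1997; 16 October 1997 is within that limit.
Step 3 — counting 59 days from 16 October 1997 (when the grievance is advanced to the Director) gives a deadline of 14 December 1997; completed 13 December 1997, before the deadline.
Step 4 — counting 165 days from 14 September 1997 (when the grieved event occurs) gives a deadline of 26 February 1998; not done until 2 March 1998, 4 days after the deadline.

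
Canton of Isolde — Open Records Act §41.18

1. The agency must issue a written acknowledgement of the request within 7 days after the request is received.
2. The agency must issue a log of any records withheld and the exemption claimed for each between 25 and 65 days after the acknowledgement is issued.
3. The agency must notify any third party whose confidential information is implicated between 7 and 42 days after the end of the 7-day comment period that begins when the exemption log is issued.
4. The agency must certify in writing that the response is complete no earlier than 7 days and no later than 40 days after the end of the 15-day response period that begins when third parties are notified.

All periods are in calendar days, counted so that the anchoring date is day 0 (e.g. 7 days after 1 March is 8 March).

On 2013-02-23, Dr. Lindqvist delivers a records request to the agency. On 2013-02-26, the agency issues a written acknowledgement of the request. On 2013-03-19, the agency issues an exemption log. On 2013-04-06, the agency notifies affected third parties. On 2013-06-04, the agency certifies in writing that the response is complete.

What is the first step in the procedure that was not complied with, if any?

(1) due by 2013-02-23 + 7 days = 2013-03-02; completed 2013-02-26, before the deadline.
(2) the permitted window runs from 2013-02-26 + 25 = 2013-03-23 to 2013-02-26 + 65 = 2013-05-02; 2013-03-19 is 4 days too early.
The analysis stops there.

Step 2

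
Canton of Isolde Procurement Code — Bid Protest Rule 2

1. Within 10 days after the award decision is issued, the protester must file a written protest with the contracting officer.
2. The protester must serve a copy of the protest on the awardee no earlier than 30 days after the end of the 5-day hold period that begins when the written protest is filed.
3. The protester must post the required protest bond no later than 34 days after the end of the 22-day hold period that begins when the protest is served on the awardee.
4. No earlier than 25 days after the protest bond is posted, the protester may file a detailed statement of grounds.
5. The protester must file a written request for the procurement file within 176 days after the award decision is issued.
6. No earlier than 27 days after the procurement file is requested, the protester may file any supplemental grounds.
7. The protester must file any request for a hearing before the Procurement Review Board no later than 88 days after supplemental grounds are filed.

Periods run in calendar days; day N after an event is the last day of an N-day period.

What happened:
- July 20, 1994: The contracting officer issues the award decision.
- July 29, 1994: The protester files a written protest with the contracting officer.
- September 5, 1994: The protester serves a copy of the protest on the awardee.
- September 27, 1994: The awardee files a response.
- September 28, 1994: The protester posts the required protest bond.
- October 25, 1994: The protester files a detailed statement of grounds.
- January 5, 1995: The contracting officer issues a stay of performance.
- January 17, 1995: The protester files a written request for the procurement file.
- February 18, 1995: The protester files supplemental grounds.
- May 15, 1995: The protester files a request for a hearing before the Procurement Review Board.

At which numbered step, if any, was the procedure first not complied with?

Step 5

Step 1 — counting 10 days from July 20, 1994 (when the award decision is issued) gives a deadline of July 30, 1994; done July 29, 1994 — timely.
Step 2 — must wait 30 days from August 3, 1994 (end of the 5-day hold period, which began when the written protest is filed on July 29, 1994), so not before September 2, 1994; September 5, 1994 is on or after that date.
Step 3 — counting 34 days from September 27, 1994 (end of the 22-day hold period, which began when the protest is served on the awardee on September 5, 1994) gives a deadline of October 31, 1994; September 28, 1994 is within that limit.
Step 4 — must wait 25 days from September 28, 1994 (when the protest bond is posted), so not before October 23, 1994; done October 25, 1994, after the minimum wait.
Step 5 — counting 176 days from July 20, 1994 (when the award decision is issued) gives a deadline of January 12, 1995; done January 17, 1995 — 5 days late.
The procedure was therefore not followed at step 5.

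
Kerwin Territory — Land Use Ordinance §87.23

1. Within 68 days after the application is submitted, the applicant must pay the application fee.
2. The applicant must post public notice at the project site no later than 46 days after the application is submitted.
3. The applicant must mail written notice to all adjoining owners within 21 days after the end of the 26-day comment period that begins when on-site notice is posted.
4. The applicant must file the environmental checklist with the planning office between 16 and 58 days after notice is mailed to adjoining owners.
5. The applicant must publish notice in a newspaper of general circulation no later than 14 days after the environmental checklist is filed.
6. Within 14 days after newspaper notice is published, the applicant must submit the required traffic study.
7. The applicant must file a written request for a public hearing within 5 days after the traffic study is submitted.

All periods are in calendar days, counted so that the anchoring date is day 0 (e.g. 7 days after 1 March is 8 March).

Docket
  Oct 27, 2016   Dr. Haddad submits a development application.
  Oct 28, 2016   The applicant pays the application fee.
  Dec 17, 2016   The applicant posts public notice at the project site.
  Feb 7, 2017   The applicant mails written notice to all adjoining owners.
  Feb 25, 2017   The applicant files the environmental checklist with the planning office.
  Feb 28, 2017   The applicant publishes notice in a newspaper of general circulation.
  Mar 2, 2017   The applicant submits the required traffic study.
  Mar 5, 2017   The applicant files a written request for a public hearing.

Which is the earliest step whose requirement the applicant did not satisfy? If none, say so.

Step 2

Step 1 — counting 68 days from Oct 27, 2016 (when the application is submitted) gives a deadline of Jan 3, 2017; Oct 28, 2016 is within that limit.
Step 2 — counting 46 days from Oct 27, 2016 (when the application is submitted) gives a deadline of Dec 12, 2016; Dec 17, 2016 misses that deadline by 5 days.
The procedure was therefore not followed at step 2.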